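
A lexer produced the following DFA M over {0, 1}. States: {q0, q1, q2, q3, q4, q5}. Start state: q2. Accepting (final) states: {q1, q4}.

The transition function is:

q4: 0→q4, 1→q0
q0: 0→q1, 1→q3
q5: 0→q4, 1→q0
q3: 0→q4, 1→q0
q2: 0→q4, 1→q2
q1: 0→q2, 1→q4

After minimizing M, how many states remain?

5

Reachable states from the start: {q0,q1,q2,q3,q4}. Unreachable: {q5} — drop them.
Start with accepting vs non-accepting: {q1,q4} | {q0,q2,q3}.
Split {q1,q4} by δ(·,0) → {q1} and {q4}.
Split {q0,q2,q3} by δ(·,0) → {q2,q3} and {q0}.
Refine {q2,q3} on symbol 1: members go to different blocks, giving {q2} and {q3}.
Stable partition: {q1} | {q2} | {q4} | {q0} | {q3} — 5 equivalence classes.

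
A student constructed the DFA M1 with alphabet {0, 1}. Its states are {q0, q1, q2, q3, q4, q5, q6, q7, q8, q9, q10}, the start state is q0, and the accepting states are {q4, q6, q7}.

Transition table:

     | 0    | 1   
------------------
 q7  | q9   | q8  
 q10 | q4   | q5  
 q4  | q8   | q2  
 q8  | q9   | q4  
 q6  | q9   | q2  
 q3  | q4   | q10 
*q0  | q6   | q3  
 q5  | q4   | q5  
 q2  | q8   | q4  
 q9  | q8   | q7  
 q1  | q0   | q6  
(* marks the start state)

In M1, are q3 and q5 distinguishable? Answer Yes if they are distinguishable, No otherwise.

First remove the unreachable states {q1}; 10 states remain.
Start with accepting vs non-accepting: {q4,q6,q7} | {q0,q2,q3,q5,q8,q9,q10}.
On input 0, block {q0,q2,q3,q5,q8,q9,q10} splits into {q0,q3,q5,q10} and {q2,q8,q9}.
The partition is now stable with 3 blocks: {q4,q6,q7} | {q0,q3,q5,q10} | {q2,q8,q9}.
q3 and q5 lie in the same block of the stable partition, so they are equivalent — no string distinguishes them.

No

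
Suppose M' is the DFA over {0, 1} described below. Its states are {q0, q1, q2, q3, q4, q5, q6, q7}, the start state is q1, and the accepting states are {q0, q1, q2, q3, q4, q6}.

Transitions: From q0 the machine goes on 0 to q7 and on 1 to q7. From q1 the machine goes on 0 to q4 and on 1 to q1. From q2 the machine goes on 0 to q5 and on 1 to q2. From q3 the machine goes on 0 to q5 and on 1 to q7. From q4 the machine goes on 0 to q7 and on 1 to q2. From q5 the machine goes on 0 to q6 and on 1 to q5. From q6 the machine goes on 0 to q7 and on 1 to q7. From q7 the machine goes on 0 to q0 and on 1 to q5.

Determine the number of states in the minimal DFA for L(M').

States {q3} cannot be reached from the start state, so discard them.
Start with accepting vs non-accepting: {q0,q1,q2,q4,q6} | {q5,q7}.
On input 0, block {q0,q1,q2,q4,q6} splits into {q0,q2,q4,q6} and {q1}.
Split {q0,q2,q4,q6} by δ(·,1) → {q0,q6} and {q2,q4}.
The partition is now stable with 4 blocks: {q0,q6} | {q5,q7} | {q1} | {q2,q4}.

4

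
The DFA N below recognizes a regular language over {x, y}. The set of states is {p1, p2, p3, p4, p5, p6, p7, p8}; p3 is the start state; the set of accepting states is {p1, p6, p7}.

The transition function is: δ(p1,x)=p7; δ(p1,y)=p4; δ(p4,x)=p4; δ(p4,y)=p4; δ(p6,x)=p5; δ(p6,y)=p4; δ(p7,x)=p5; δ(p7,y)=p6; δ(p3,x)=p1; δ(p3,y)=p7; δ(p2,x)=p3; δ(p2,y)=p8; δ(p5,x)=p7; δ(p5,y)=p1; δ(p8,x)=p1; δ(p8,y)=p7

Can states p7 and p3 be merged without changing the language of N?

No

First remove the unreachable states {p2,p8}; 6 states remain.
Start with accepting vs non-accepting: {p1,p6,p7} | {p3,p4,p5}.
Split {p1,p6,p7} by δ(·,x) → {p6,p7} and {p1}.
Refine {p6,p7} on symbol y: members go to different blocks, giving {p6} and {p7}.
On input x, block {p3,p4,p5} splits into {p3} and {p4} and {p5}.
No further refinement is possible. Final partition (6 blocks): {p6} | {p3} | {p1} | {p7} | {p4} | {p5}.
p7 and p3 end up in different blocks, so they are distinguishable. For instance, the string 'ε' is accepted from only p7.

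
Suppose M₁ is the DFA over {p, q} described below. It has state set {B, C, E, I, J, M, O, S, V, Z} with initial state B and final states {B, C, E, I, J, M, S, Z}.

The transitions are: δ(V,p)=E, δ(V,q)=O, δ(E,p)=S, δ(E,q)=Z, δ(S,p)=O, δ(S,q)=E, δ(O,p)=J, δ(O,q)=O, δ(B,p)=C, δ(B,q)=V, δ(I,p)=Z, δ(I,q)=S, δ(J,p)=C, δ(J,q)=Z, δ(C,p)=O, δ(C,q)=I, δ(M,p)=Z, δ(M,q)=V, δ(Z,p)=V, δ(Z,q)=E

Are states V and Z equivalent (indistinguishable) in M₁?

Reachable states from the start: {B,C,E,I,J,O,S,V,Z}. Unreachable: {M} — drop them.
Start with accepting vs non-accepting: {B,C,E,I,J,S,Z} | {O,V}.
Refine {B,C,E,I,J,S,Z} on symbol p: members go to different blocks, giving {B,E,I,J} and {C,S,Z}.
Refine {B,E,I,J} on symbol q: members go to different blocks, giving {E,I,J} and {B}.
Stable partition: {E,I,J} | {O,V} | {C,S,Z} | {B} — 4 equivalence classes.
V and Z end up in different blocks, so they are distinguishable. For instance, the string 'ε' is accepted from only Z.

No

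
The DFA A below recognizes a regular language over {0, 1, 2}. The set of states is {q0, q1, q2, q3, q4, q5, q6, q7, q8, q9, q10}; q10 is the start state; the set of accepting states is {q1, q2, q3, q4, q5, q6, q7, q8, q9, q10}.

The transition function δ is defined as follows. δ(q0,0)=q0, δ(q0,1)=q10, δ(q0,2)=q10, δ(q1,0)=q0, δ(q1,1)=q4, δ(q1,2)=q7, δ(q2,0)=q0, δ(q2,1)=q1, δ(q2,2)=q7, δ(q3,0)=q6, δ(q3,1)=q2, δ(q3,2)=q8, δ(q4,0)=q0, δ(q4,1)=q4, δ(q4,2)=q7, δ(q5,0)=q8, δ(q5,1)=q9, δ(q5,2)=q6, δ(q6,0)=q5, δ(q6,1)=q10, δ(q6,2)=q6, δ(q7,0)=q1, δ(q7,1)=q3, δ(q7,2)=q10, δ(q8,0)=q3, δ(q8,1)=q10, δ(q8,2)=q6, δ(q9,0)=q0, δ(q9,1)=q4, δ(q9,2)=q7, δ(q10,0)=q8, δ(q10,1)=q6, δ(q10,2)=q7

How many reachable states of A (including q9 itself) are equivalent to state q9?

4

All states are reachable from the start state.
Start with accepting vs non-accepting: {q1,q2,q3,q4,q5,q6,q7,q8,q9,q10} | {q0}.
Split {q1,q2,q3,q4,q5,q6,q7,q8,q9,q10} by δ(·,0) → {q3,q5,q6,q7,q8,q10} and {q1,q2,q4,q9}.
Refine {q3,q5,q6,q7,q8,q10} on symbol 0: members go to different blocks, giving {q3,q5,q6,q8,q10} and {q7}.
Split {q3,q5,q6,q8,q10} by δ(·,1) → {q6,q8,q10} and {q3,q5}.
On input 0, block {q6,q8,q10} splits into {q6,q8} and {q10}.
No further refinement is possible. Final partition (6 blocks): {q6,q8} | {q0} | {q1,q2,q4,q9} | {q7} | {q3,q5} | {q10}.
The equivalence class containing q9 is {q1,q2,q4,q9}, of size 4.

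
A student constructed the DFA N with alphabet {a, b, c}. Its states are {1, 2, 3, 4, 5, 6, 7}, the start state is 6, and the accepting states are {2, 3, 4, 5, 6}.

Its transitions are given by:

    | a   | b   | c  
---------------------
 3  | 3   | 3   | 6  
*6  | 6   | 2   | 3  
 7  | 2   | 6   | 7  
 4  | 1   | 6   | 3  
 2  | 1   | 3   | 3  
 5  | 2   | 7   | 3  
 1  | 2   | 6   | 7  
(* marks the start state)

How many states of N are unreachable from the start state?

BFS from 6 reaches {1, 2, 3, 6, 7}; the 2 state(s) 4, 5 are never visited.

2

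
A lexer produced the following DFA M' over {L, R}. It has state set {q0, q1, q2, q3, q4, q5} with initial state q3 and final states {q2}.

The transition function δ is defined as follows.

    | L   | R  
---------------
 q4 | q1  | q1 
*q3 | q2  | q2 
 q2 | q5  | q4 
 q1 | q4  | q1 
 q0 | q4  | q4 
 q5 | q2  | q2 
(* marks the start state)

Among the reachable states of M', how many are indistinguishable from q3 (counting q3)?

2

Reachable states from the start: {q1,q2,q3,q4,q5}. Unreachable: {q0} — drop them.
P0 = {q2} | {q1,q3,q4,q5}.
Split {q1,q3,q4,q5} by δ(·,L) → {q1,q4} and {q3,q5}.
No further refinement is possible. Final partition (3 blocks): {q2} | {q1,q4} | {q3,q5}.
State q3 belongs to the block {q3,q5}, which has 2 states.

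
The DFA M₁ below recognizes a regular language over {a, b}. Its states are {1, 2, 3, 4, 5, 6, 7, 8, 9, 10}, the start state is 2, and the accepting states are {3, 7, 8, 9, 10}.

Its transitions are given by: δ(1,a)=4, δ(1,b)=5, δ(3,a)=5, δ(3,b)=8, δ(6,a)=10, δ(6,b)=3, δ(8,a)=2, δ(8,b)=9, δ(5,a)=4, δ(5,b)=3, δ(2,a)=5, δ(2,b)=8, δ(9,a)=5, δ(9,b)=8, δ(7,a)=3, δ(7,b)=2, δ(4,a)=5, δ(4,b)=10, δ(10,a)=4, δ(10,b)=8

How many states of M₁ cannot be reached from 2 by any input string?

3

No path from 2 leads to 1, 6, 7; the other 7 states are all reachable.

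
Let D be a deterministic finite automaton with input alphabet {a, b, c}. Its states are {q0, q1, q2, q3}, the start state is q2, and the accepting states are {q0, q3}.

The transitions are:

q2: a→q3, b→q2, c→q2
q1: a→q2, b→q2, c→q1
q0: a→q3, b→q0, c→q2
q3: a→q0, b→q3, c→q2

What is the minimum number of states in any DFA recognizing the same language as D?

Reachable states from the start: {q0,q2,q3}. Unreachable: {q1} — drop them.
Initial partition by acceptance: {q0,q3} | {q2}.
No further refinement is possible. Final partition (2 blocks): {q0,q3} | {q2}.

2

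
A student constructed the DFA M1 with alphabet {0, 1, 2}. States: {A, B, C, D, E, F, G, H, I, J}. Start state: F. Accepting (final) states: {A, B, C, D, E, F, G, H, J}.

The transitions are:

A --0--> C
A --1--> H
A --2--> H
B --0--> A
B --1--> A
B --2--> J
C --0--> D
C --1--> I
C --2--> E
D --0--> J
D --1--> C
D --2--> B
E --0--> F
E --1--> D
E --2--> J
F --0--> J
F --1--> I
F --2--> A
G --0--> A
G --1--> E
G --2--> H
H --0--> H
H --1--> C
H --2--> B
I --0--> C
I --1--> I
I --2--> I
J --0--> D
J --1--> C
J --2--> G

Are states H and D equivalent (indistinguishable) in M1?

Yes

Every state is reachable, so we keep all 10.
P0 = {A,B,C,D,E,F,G,H,J} | {I}.
Split {A,B,C,D,E,F,G,H,J} by δ(·,1) → {A,B,D,E,G,H,J} and {C,F}.
Refine {A,B,D,E,G,H,J} on symbol 0: members go to different blocks, giving {B,D,G,H,J} and {A,E}.
Refine {B,D,G,H,J} on symbol 0: members go to different blocks, giving {D,H,J} and {B,G}.
Stable partition: {D,H,J} | {I} | {C,F} | {A,E} | {B,G} — 5 equivalence classes.
H and D lie in the same block of the stable partition, so they are equivalent — no string distinguishes them.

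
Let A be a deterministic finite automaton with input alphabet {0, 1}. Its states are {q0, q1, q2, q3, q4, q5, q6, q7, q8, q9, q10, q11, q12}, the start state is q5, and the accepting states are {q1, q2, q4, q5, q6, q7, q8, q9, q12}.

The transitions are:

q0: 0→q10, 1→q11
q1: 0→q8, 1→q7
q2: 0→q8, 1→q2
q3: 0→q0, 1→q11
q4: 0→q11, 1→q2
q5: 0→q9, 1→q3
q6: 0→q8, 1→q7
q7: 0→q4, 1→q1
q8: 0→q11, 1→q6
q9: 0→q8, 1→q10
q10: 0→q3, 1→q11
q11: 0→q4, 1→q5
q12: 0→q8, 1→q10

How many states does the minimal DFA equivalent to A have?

6

First remove the unreachable states {q12}; 12 states remain.
Initial partition by acceptance: {q1,q2,q4,q5,q6,q7,q8,q9} | {q0,q3,q10,q11}.
Refine {q1,q2,q4,q5,q6,q7,q8,q9} on symbol 0: members go to different blocks, giving {q1,q2,q5,q6,q7,q9} and {q4,q8}.
Split {q1,q2,q5,q6,q7,q9} by δ(·,0) → {q1,q2,q6,q7,q9} and {q5}.
Split {q1,q2,q6,q7,q9} by δ(·,1) → {q1,q2,q6,q7} and {q9}.
Refine {q0,q3,q10,q11} on symbol 0: members go to different blocks, giving {q0,q3,q10} and {q11}.
Stable partition: {q1,q2,q6,q7} | {q0,q3,q10} | {q4,q8} | {q5} | {q9} | {q11} — 6 equivalence classes.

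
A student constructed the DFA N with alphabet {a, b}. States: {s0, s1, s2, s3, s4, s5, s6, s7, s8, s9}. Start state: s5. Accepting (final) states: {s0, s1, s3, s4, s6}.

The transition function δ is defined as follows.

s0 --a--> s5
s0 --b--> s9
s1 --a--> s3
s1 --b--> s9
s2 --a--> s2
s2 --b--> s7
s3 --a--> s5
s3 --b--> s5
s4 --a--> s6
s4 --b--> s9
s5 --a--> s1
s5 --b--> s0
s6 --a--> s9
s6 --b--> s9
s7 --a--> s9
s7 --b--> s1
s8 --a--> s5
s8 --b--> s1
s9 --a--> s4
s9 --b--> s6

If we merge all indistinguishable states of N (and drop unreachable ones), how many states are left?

3

States {s2,s7,s8} cannot be reached from the start state, so discard them.
Start with accepting vs non-accepting: {s0,s1,s3,s4,s6} | {s5,s9}.
Split {s0,s1,s3,s4,s6} by δ(·,a) → {s0,s3,s6} and {s1,s4}.
Stable partition: {s0,s3,s6} | {s5,s9} | {s1,s4} — 3 equivalence classes.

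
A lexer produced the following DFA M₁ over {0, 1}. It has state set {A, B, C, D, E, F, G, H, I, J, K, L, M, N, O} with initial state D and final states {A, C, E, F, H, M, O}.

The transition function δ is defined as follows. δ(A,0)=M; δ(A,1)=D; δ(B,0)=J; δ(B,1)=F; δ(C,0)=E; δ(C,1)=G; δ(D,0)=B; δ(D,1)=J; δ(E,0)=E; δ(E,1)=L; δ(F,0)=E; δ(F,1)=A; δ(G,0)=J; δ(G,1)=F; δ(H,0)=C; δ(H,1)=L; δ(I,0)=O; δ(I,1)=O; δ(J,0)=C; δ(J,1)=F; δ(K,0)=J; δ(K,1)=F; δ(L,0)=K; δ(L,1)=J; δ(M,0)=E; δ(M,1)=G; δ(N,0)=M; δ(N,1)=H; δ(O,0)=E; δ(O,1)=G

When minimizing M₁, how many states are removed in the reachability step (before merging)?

Starting at D and following transitions, the reachable set is {A, B, C, D, E, F, G, J, K, L, M}. That leaves H, I, N, O unreachable — 4 in total.

4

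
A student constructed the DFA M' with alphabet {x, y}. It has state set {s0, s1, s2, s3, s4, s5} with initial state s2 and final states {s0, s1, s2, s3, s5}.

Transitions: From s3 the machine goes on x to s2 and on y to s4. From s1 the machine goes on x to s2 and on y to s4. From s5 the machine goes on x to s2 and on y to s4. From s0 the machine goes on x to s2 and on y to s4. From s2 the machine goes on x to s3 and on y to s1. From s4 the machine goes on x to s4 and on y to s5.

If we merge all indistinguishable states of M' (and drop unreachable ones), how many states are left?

3

States {s0} cannot be reached from the start state, so discard them.
Initial partition by acceptance: {s1,s2,s3,s5} | {s4}.
On input y, block {s1,s2,s3,s5} splits into {s1,s3,s5} and {s2}.
The partition is now stable with 3 blocks: {s1,s3,s5} | {s4} | {s2}.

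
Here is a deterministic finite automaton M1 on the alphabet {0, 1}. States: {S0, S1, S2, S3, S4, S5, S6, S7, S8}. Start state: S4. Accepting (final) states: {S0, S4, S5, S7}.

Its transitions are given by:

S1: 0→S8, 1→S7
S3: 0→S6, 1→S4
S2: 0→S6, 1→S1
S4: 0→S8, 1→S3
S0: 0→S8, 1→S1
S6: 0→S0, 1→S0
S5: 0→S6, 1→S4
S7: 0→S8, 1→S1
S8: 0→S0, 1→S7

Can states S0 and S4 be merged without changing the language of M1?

States {S2,S5} cannot be reached from the start state, so discard them.
P0 = {S0,S4,S7} | {S1,S3,S6,S8}.
Refine {S1,S3,S6,S8} on symbol 0: members go to different blocks, giving {S1,S3} and {S6,S8}.
Stable partition: {S0,S4,S7} | {S1,S3} | {S6,S8} — 3 equivalence classes.
S0 and S4 lie in the same block of the stable partition, so they are equivalent — no string distinguishes them.

Yes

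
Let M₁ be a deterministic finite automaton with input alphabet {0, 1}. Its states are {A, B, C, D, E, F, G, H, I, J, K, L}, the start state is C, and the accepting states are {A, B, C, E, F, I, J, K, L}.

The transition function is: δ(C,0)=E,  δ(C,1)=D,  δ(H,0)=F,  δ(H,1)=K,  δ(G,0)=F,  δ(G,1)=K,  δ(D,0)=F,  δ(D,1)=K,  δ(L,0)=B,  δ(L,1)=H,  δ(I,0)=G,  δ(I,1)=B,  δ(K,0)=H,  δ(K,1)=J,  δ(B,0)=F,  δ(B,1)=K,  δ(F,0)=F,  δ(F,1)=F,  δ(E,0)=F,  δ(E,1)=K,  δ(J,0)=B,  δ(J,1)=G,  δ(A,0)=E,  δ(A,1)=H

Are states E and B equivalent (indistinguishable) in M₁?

Yes

Reachable states from the start: {B,C,D,E,F,G,H,J,K}. Unreachable: {A,I,L} — drop them.
Start with accepting vs non-accepting: {B,C,E,F,J,K} | {D,G,H}.
Split {B,C,E,F,J,K} by δ(·,0) → {B,C,E,F,J} and {K}.
Refine {B,C,E,F,J} on symbol 1: members go to different blocks, giving {B,E} and {C,J} and {F}.
The partition is now stable with 5 blocks: {B,E} | {D,G,H} | {K} | {C,J} | {F}.
E and B lie in the same block of the stable partition, so they are equivalent — no string distinguishes them.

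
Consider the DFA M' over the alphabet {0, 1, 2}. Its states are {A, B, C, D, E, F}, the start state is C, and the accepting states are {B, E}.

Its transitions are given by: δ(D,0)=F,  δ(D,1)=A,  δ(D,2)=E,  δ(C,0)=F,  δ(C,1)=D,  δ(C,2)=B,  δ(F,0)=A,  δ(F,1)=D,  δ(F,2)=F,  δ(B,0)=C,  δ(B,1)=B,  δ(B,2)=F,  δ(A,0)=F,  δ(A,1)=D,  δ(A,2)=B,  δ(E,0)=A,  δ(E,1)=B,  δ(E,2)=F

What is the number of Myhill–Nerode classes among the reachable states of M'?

3

Initial partition by acceptance: {B,E} | {A,C,D,F}.
Split {A,C,D,F} by δ(·,2) → {A,C,D} and {F}.
No further refinement is possible. Final partition (3 blocks): {B,E} | {A,C,D} | {F}.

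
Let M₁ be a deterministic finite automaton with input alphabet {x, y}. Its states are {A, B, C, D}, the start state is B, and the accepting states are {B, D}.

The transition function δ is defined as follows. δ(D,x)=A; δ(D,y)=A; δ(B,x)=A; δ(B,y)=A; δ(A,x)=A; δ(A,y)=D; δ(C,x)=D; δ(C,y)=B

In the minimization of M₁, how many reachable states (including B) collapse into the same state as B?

2

First remove the unreachable states {C}; 3 states remain.
Start with accepting vs non-accepting: {B,D} | {A}.
Stable partition: {B,D} | {A} — 2 equivalence classes.
State B belongs to the block {B,D}, which has 2 states.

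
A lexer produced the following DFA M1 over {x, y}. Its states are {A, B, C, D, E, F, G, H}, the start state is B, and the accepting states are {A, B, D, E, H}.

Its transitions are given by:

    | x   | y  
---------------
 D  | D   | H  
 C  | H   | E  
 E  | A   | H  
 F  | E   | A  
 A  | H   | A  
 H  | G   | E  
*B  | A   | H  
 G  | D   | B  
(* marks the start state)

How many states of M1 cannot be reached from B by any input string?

2

Starting at B and following transitions, the reachable set is {A, B, D, E, G, H}. That leaves C, F unreachable — 2 in total.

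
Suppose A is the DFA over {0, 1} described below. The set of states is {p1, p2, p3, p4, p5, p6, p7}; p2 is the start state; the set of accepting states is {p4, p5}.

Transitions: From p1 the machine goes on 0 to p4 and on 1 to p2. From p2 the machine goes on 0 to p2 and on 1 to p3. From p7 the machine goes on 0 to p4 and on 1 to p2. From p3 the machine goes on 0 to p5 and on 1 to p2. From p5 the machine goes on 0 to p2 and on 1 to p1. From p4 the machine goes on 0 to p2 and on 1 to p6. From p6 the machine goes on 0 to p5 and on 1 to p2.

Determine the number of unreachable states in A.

1

Starting at p2 and following transitions, the reachable set is {p1, p2, p3, p4, p5, p6}. That leaves p7 unreachable — 1 in total.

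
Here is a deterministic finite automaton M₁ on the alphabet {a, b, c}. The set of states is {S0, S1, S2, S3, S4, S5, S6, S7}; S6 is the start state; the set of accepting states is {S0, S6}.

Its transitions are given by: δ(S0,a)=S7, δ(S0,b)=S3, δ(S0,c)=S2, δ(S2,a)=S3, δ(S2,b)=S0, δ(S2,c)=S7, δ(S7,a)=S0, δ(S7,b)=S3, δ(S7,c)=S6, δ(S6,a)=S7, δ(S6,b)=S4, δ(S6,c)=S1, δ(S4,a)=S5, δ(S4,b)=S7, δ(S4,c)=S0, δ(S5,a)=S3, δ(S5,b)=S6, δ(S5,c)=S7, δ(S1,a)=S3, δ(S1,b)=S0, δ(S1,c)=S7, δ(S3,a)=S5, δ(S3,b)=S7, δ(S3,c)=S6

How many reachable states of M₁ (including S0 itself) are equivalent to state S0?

All states are reachable from the start state.
Initial partition by acceptance: {S0,S6} | {S1,S2,S3,S4,S5,S7}.
Split {S1,S2,S3,S4,S5,S7} by δ(·,a) → {S1,S2,S3,S4,S5} and {S7}.
Refine {S1,S2,S3,S4,S5} on symbol b: members go to different blocks, giving {S1,S2,S5} and {S3,S4}.
The partition is now stable with 4 blocks: {S0,S6} | {S1,S2,S5} | {S7} | {S3,S4}.
The equivalence class containing S0 is {S0,S6}, of size 2.

2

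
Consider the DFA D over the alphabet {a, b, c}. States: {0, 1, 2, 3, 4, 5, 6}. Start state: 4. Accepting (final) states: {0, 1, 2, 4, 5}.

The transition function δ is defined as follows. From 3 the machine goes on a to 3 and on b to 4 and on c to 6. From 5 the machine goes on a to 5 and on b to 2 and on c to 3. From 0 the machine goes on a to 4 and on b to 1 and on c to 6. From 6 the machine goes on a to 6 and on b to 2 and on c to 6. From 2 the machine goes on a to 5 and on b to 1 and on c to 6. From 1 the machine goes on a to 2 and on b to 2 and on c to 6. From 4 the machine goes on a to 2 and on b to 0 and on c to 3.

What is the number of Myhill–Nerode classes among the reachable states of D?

2

P0 = {0,1,2,4,5} | {3,6}.
The partition is now stable with 2 blocks: {0,1,2,4,5} | {3,6}.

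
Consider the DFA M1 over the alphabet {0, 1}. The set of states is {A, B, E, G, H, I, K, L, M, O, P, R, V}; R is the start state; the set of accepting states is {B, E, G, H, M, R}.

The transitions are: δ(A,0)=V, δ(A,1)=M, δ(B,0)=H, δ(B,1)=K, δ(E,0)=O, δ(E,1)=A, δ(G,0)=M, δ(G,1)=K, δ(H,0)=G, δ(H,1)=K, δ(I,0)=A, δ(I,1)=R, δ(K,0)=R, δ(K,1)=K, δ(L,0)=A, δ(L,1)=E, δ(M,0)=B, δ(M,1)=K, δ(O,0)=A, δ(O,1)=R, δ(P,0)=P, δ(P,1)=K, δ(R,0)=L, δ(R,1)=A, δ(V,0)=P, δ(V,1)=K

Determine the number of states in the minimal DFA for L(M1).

6

First remove the unreachable states {I}; 12 states remain.
P0 = {B,E,G,H,M,R} | {A,K,L,O,P,V}.
Split {B,E,G,H,M,R} by δ(·,0) → {B,G,H,M} and {E,R}.
Split {A,K,L,O,P,V} by δ(·,0) → {A,L,O,P,V} and {K}.
Split {A,L,O,P,V} by δ(·,1) → {P,V} and {L,O} and {A}.
Stable partition: {B,G,H,M} | {P,V} | {E,R} | {K} | {L,O} | {A} — 6 equivalence classes.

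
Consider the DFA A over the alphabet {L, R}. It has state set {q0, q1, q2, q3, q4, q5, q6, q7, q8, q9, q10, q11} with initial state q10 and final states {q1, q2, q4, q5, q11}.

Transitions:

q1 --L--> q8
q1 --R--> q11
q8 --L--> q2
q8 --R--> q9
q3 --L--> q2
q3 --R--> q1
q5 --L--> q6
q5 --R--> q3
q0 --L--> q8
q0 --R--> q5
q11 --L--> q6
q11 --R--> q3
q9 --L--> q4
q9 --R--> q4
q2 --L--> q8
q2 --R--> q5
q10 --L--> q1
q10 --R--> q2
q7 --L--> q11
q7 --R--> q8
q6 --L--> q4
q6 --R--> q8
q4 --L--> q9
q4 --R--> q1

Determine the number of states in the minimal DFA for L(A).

States {q0,q7} cannot be reached from the start state, so discard them.
Start with accepting vs non-accepting: {q1,q2,q4,q5,q11} | {q3,q6,q8,q9,q10}.
On input R, block {q1,q2,q4,q5,q11} splits into {q1,q2,q4} and {q5,q11}.
On input R, block {q1,q2,q4} splits into {q1,q2} and {q4}.
On input L, block {q3,q6,q8,q9,q10} splits into {q3,q8,q10} and {q6,q9}.
On input R, block {q3,q8,q10} splits into {q3,q10} and {q8}.
Split {q6,q9} by δ(·,R) → {q6} and {q9}.
No further refinement is possible. Final partition (7 blocks): {q1,q2} | {q3,q10} | {q5,q11} | {q4} | {q6} | {q8} | {q9}.

7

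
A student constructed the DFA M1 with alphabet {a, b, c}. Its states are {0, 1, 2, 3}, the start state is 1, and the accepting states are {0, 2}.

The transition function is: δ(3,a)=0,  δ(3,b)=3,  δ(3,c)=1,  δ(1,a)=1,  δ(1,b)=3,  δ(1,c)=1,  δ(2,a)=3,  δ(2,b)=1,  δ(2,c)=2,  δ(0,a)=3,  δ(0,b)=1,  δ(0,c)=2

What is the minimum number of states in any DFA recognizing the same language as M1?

3

All states are reachable from the start state.
Start with accepting vs non-accepting: {0,2} | {1,3}.
Refine {1,3} on symbol a: members go to different blocks, giving {1} and {3}.
The partition is now stable with 3 blocks: {0,2} | {1} | {3}.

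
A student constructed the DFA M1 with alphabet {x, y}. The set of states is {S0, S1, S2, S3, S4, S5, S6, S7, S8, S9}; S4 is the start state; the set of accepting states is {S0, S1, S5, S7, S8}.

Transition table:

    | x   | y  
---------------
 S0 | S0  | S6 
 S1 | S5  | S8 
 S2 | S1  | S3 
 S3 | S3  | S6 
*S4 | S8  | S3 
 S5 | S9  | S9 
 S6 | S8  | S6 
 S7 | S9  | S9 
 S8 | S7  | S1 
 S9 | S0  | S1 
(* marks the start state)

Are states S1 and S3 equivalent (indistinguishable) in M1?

States {S2} cannot be reached from the start state, so discard them.
P0 = {S0,S1,S5,S7,S8} | {S3,S4,S6,S9}.
Refine {S0,S1,S5,S7,S8} on symbol x: members go to different blocks, giving {S0,S1,S8} and {S5,S7}.
Split {S0,S1,S8} by δ(·,x) → {S1,S8} and {S0}.
On input x, block {S3,S4,S6,S9} splits into {S4,S6} and {S3} and {S9}.
On input y, block {S4,S6} splits into {S4} and {S6}.
The partition is now stable with 7 blocks: {S1,S8} | {S4} | {S5,S7} | {S0} | {S3} | {S9} | {S6}.
S1 and S3 end up in different blocks, so they are distinguishable. For instance, the string 'ε' is accepted from only S1.

No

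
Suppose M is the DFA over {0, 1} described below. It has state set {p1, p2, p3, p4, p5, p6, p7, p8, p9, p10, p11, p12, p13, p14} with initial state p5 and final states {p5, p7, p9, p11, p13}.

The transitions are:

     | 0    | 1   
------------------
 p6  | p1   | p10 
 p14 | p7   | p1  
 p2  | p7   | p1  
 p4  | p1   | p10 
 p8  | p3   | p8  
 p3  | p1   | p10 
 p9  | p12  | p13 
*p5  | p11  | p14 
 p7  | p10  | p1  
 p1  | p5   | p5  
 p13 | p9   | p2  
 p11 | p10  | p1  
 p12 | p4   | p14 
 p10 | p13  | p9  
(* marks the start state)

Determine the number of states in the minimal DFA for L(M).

9

Reachable states from the start: {p1,p2,p4,p5,p7,p9,p10,p11,p12,p13,p14}. Unreachable: {p3,p6,p8} — drop them.
Initial partition by acceptance: {p5,p7,p9,p11,p13} | {p1,p2,p4,p10,p12,p14}.
Refine {p5,p7,p9,p11,p13} on symbol 0: members go to different blocks, giving {p7,p9,p11} and {p5,p13}.
Refine {p7,p9,p11} on symbol 1: members go to different blocks, giving {p7,p11} and {p9}.
On input 0, block {p1,p2,p4,p10,p12,p14} splits into {p1,p10} and {p2,p14} and {p4,p12}.
On input 1, block {p1,p10} splits into {p1} and {p10}.
Refine {p5,p13} on symbol 0: members go to different blocks, giving {p5} and {p13}.
Split {p4,p12} by δ(·,0) → {p4} and {p12}.
Stable partition: {p7,p11} | {p1} | {p5} | {p9} | {p2,p14} | {p4} | {p10} | {p13} | {p12} — 9 equivalence classes.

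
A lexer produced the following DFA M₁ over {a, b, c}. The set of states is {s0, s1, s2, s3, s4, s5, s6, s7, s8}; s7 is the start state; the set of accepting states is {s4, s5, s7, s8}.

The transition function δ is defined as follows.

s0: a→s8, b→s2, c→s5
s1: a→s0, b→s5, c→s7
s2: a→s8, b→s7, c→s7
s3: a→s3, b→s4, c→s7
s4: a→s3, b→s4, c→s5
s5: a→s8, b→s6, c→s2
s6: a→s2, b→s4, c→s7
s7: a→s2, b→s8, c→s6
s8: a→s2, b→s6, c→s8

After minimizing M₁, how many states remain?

First remove the unreachable states {s0,s1}; 7 states remain.
Initial partition by acceptance: {s4,s5,s7,s8} | {s2,s3,s6}.
On input a, block {s4,s5,s7,s8} splits into {s4,s7,s8} and {s5}.
On input b, block {s4,s7,s8} splits into {s4,s7} and {s8}.
Split {s4,s7} by δ(·,b) → {s4} and {s7}.
Refine {s2,s3,s6} on symbol a: members go to different blocks, giving {s3,s6} and {s2}.
Split {s3,s6} by δ(·,a) → {s3} and {s6}.
The partition is now stable with 7 blocks: {s4} | {s3} | {s5} | {s8} | {s7} | {s2} | {s6}.

7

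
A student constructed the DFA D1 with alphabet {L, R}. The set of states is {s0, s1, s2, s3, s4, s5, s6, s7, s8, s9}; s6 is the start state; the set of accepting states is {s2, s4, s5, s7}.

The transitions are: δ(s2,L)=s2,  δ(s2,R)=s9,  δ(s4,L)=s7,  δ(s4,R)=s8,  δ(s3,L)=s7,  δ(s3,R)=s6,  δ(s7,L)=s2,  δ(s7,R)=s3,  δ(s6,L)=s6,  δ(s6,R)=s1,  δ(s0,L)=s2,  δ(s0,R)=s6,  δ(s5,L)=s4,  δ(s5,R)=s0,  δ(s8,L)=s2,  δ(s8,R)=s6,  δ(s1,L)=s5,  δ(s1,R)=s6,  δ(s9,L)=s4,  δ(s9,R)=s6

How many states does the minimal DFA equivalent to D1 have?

3

Every state is reachable, so we keep all 10.
Initial partition by acceptance: {s2,s4,s5,s7} | {s0,s1,s3,s6,s8,s9}.
On input L, block {s0,s1,s3,s6,s8,s9} splits into {s0,s1,s3,s8,s9} and {s6}.
No further refinement is possible. Final partition (3 blocks): {s2,s4,s5,s7} | {s0,s1,s3,s8,s9} | {s6}.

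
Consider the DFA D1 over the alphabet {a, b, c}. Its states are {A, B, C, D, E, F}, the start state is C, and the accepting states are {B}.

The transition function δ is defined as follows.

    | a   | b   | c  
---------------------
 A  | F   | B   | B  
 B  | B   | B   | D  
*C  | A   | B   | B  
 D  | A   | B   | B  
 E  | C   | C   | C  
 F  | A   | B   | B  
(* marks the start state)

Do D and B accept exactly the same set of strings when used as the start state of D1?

First remove the unreachable states {E}; 5 states remain.
P0 = {B} | {A,C,D,F}.
Stable partition: {B} | {A,C,D,F} — 2 equivalence classes.
D and B end up in different blocks, so they are distinguishable. For instance, the string 'ε' is accepted from only B.

No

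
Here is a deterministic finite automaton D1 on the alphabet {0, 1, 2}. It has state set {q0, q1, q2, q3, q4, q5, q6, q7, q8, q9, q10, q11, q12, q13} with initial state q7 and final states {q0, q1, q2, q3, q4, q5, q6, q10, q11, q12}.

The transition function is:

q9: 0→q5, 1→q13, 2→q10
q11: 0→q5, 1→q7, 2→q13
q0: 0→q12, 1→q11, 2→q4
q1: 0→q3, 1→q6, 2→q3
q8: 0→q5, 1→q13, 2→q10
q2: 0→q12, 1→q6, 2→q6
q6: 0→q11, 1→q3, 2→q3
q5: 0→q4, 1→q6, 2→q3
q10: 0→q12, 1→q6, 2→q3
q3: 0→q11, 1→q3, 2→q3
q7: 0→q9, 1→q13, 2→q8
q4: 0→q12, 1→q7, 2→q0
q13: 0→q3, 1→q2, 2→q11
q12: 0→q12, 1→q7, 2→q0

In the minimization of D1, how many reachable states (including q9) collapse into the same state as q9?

2

First remove the unreachable states {q1}; 13 states remain.
Initial partition by acceptance: {q0,q2,q3,q4,q5,q6,q10,q11,q12} | {q7,q8,q9,q13}.
On input 1, block {q0,q2,q3,q4,q5,q6,q10,q11,q12} splits into {q0,q2,q3,q5,q6,q10} and {q4,q11,q12}.
Split {q0,q2,q3,q5,q6,q10} by δ(·,1) → {q2,q3,q5,q6,q10} and {q0}.
Split {q7,q8,q9,q13} by δ(·,0) → {q8,q9,q13} and {q7}.
Split {q8,q9,q13} by δ(·,1) → {q8,q9} and {q13}.
Split {q4,q11,q12} by δ(·,0) → {q4,q12} and {q11}.
Split {q2,q3,q5,q6,q10} by δ(·,0) → {q2,q5,q10} and {q3,q6}.
Stable partition: {q2,q5,q10} | {q8,q9} | {q4,q12} | {q0} | {q7} | {q13} | {q11} | {q3,q6} — 8 equivalence classes.
The equivalence class containing q9 is {q8,q9}, of size 2.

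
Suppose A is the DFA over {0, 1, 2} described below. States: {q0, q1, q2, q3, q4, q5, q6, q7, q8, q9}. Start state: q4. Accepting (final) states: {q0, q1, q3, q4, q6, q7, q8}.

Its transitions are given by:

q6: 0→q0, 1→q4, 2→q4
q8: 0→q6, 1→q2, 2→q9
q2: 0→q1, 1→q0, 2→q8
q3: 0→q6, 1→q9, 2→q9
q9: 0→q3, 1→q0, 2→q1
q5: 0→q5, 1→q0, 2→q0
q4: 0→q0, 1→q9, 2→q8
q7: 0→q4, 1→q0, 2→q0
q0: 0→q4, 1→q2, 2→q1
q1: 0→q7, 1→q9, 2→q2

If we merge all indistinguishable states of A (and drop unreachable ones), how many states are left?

States {q5} cannot be reached from the start state, so discard them.
Initial partition by acceptance: {q0,q1,q3,q4,q6,q7,q8} | {q2,q9}.
Split {q0,q1,q3,q4,q6,q7,q8} by δ(·,1) → {q0,q1,q3,q4,q8} and {q6,q7}.
Split {q0,q1,q3,q4,q8} by δ(·,0) → {q1,q3,q8} and {q0,q4}.
No further refinement is possible. Final partition (4 blocks): {q1,q3,q8} | {q2,q9} | {q6,q7} | {q0,q4}.

4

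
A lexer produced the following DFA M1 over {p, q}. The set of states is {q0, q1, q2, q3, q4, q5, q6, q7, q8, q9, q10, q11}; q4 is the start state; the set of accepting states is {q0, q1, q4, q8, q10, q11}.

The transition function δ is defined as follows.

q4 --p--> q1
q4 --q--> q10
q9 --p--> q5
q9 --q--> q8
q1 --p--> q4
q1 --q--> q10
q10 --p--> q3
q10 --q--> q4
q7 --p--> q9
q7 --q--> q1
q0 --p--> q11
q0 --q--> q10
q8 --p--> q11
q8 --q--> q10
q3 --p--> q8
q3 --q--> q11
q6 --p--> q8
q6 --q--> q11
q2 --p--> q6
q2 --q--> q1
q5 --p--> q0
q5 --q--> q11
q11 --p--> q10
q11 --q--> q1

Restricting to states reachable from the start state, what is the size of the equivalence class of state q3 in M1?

First remove the unreachable states {q0,q2,q5,q6,q7,q9}; 6 states remain.
Start with accepting vs non-accepting: {q1,q4,q8,q10,q11} | {q3}.
On input p, block {q1,q4,q8,q10,q11} splits into {q1,q4,q8,q11} and {q10}.
Split {q1,q4,q8,q11} by δ(·,p) → {q1,q4,q8} and {q11}.
Refine {q1,q4,q8} on symbol p: members go to different blocks, giving {q1,q4} and {q8}.
Stable partition: {q1,q4} | {q3} | {q10} | {q11} | {q8} — 5 equivalence classes.
The equivalence class containing q3 is {q3}, of size 1.

1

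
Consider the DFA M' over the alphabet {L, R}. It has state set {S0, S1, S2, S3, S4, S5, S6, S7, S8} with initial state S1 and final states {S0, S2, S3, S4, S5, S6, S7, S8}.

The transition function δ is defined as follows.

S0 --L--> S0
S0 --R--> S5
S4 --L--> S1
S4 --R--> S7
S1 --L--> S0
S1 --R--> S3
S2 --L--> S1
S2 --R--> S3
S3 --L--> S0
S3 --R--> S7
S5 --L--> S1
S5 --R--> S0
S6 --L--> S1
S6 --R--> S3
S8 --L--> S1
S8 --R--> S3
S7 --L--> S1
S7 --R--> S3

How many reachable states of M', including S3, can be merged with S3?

2

Reachable states from the start: {S0,S1,S3,S5,S7}. Unreachable: {S2,S4,S6,S8} — drop them.
P0 = {S0,S3,S5,S7} | {S1}.
Refine {S0,S3,S5,S7} on symbol L: members go to different blocks, giving {S0,S3} and {S5,S7}.
No further refinement is possible. Final partition (3 blocks): {S0,S3} | {S1} | {S5,S7}.
State S3 belongs to the block {S0,S3}, which has 2 states.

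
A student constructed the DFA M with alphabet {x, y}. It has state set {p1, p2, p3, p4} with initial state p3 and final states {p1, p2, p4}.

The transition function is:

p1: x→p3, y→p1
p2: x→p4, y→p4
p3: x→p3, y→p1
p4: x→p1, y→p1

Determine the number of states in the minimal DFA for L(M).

Reachable states from the start: {p1,p3}. Unreachable: {p2,p4} — drop them.
Start with accepting vs non-accepting: {p1} | {p3}.
No further refinement is possible. Final partition (2 blocks): {p1} | {p3}.

2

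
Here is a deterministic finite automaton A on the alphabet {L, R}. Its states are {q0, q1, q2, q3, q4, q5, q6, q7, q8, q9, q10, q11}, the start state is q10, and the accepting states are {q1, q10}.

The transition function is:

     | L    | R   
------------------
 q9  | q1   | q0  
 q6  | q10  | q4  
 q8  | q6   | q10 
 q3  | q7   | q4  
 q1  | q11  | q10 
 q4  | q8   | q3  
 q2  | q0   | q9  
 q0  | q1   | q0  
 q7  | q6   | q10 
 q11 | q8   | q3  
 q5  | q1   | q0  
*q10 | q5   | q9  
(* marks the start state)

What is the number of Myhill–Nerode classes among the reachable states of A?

Reachable states from the start: {q0,q1,q3,q4,q5,q6,q7,q8,q9,q10,q11}. Unreachable: {q2} — drop them.
P0 = {q1,q10} | {q0,q3,q4,q5,q6,q7,q8,q9,q11}.
Split {q1,q10} by δ(·,R) → {q1} and {q10}.
Split {q0,q3,q4,q5,q6,q7,q8,q9,q11} by δ(·,L) → {q3,q4,q7,q8,q11} and {q0,q5,q9} and {q6}.
Split {q3,q4,q7,q8,q11} by δ(·,L) → {q3,q4,q11} and {q7,q8}.
The partition is now stable with 6 blocks: {q1} | {q3,q4,q11} | {q10} | {q0,q5,q9} | {q6} | {q7,q8}.

6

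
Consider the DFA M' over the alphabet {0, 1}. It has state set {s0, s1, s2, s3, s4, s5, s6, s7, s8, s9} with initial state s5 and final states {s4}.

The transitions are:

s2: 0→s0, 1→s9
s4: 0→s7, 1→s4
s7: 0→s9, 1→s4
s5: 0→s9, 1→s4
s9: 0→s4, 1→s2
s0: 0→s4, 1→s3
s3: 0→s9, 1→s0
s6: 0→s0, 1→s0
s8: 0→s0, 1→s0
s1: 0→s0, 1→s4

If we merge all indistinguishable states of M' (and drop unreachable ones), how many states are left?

4

States {s1,s6,s8} cannot be reached from the start state, so discard them.
Initial partition by acceptance: {s4} | {s0,s2,s3,s5,s7,s9}.
Refine {s0,s2,s3,s5,s7,s9} on symbol 0: members go to different blocks, giving {s2,s3,s5,s7} and {s0,s9}.
Split {s2,s3,s5,s7} by δ(·,1) → {s2,s3} and {s5,s7}.
The partition is now stable with 4 blocks: {s4} | {s2,s3} | {s0,s9} | {s5,s7}.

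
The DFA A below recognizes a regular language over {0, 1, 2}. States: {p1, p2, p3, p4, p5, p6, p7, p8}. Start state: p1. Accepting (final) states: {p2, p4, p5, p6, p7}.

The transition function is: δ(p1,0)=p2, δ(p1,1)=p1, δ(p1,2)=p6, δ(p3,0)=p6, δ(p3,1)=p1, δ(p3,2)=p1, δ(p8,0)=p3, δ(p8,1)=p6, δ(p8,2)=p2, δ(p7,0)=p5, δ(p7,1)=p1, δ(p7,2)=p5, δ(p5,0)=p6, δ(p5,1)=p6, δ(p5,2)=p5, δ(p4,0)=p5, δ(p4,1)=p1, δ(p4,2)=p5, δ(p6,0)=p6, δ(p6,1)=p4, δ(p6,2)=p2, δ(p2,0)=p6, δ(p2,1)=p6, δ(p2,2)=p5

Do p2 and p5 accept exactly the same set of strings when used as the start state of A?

Reachable states from the start: {p1,p2,p4,p5,p6}. Unreachable: {p3,p7,p8} — drop them.
Start with accepting vs non-accepting: {p2,p4,p5,p6} | {p1}.
On input 1, block {p2,p4,p5,p6} splits into {p2,p5,p6} and {p4}.
Split {p2,p5,p6} by δ(·,1) → {p2,p5} and {p6}.
Stable partition: {p2,p5} | {p1} | {p4} | {p6} — 4 equivalence classes.
p2 and p5 lie in the same block of the stable partition, so they are equivalent — no string distinguishes them.

Yes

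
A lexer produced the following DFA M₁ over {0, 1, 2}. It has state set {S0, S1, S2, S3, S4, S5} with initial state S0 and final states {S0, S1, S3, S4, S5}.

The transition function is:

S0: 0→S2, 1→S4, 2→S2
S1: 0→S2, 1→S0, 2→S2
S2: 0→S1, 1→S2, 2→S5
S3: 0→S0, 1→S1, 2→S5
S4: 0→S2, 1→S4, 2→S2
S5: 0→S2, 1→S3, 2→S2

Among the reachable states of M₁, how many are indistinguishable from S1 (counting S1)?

3

Start with accepting vs non-accepting: {S0,S1,S3,S4,S5} | {S2}.
On input 0, block {S0,S1,S3,S4,S5} splits into {S0,S1,S4,S5} and {S3}.
Refine {S0,S1,S4,S5} on symbol 1: members go to different blocks, giving {S0,S1,S4} and {S5}.
Stable partition: {S0,S1,S4} | {S2} | {S3} | {S5} — 4 equivalence classes.
State S1 belongs to the block {S0,S1,S4}, which has 3 states.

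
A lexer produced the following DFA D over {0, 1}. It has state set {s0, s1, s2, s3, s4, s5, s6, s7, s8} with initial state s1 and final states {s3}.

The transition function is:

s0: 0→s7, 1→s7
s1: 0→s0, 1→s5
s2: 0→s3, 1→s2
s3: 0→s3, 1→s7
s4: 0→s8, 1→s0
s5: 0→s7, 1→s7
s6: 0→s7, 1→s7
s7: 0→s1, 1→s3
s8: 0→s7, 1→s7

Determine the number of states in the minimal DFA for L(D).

Reachable states from the start: {s0,s1,s3,s5,s7}. Unreachable: {s2,s4,s6,s8} — drop them.
P0 = {s3} | {s0,s1,s5,s7}.
Split {s0,s1,s5,s7} by δ(·,1) → {s0,s1,s5} and {s7}.
On input 0, block {s0,s1,s5} splits into {s0,s5} and {s1}.
No further refinement is possible. Final partition (4 blocks): {s3} | {s0,s5} | {s7} | {s1}.

4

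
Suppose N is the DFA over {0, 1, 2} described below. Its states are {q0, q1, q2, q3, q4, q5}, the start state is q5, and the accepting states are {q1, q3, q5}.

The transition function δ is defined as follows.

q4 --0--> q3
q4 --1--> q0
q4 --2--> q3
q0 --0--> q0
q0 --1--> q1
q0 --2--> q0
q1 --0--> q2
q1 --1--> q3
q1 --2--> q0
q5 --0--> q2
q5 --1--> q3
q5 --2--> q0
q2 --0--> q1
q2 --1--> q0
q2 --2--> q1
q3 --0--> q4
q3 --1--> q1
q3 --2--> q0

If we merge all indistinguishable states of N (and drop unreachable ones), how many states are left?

Every state is reachable, so we keep all 6.
Start with accepting vs non-accepting: {q1,q3,q5} | {q0,q2,q4}.
Split {q0,q2,q4} by δ(·,0) → {q2,q4} and {q0}.
The partition is now stable with 3 blocks: {q1,q3,q5} | {q2,q4} | {q0}.

3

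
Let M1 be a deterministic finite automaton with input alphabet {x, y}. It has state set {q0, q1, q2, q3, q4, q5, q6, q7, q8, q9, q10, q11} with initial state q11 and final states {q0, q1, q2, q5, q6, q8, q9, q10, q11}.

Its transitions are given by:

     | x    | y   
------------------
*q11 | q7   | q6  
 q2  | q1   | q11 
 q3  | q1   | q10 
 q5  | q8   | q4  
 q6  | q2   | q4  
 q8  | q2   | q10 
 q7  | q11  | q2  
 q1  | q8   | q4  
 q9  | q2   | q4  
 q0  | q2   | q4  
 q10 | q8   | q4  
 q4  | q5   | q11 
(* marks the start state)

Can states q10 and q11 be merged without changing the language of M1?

First remove the unreachable states {q0,q3,q9}; 9 states remain.
Initial partition by acceptance: {q1,q2,q5,q6,q8,q10,q11} | {q4,q7}.
On input x, block {q1,q2,q5,q6,q8,q10,q11} splits into {q1,q2,q5,q6,q8,q10} and {q11}.
Split {q1,q2,q5,q6,q8,q10} by δ(·,y) → {q1,q5,q6,q10} and {q2} and {q8}.
Split {q1,q5,q6,q10} by δ(·,x) → {q1,q5,q10} and {q6}.
Refine {q4,q7} on symbol x: members go to different blocks, giving {q4} and {q7}.
The partition is now stable with 7 blocks: {q1,q5,q10} | {q4} | {q11} | {q2} | {q8} | {q6} | {q7}.
q10 and q11 end up in different blocks, so they are distinguishable. For instance, the string 'x' is accepted from only q10.

No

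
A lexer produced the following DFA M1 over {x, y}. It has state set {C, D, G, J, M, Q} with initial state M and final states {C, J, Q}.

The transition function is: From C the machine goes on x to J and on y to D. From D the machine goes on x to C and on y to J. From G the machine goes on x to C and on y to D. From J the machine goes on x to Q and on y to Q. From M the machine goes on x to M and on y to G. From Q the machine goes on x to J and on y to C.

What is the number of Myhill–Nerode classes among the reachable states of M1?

Every state is reachable, so we keep all 6.
P0 = {C,J,Q} | {D,G,M}.
Split {C,J,Q} by δ(·,y) → {J,Q} and {C}.
Refine {J,Q} on symbol y: members go to different blocks, giving {J} and {Q}.
Split {D,G,M} by δ(·,x) → {D,G} and {M}.
On input y, block {D,G} splits into {D} and {G}.
No further refinement is possible. Final partition (6 blocks): {J} | {D} | {C} | {Q} | {M} | {G}.

6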